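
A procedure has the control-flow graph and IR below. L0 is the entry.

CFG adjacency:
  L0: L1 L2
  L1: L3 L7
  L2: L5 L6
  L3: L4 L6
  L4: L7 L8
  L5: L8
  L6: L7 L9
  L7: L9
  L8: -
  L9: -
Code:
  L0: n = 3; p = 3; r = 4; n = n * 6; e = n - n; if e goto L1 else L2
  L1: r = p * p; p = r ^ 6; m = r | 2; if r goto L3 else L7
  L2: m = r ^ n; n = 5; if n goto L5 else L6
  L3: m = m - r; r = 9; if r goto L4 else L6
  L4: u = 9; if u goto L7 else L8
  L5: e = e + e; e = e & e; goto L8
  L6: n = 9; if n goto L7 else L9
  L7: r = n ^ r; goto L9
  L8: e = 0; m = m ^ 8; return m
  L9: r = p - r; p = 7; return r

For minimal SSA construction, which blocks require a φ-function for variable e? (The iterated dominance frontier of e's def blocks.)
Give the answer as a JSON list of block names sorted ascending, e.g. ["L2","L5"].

idom tree: L1←L0 L2←L0 L3←L1 L4←L3 L5←L2 L6←L0 L7←L0 L8←L0 L9←L0
Dom∩ at merges:
  L6: preds {L2,L3}: {L0,L2} ∩ {L0,L1,L3} = {L0}; idom=L0
  L7: preds {L1,L4,L6}: {L0,L1} ∩ {L0,L1,L3,L4} ∩ {L0,L6} = {L0}; idom=L0
  L8: preds {L4,L5}: {L0,L1,L3,L4} ∩ {L0,L2,L5} = {L0}; idom=L0
  L9: preds {L6,L7}: {L0,L6} ∩ {L0,L7} = {L0}; idom=L0

Frontier:
  L6←L2: walk L2 to L0
  L6←L3: walk L3→L1 to L0
  L7←L1: walk L1 to L0
  L7←L4: walk L4→L3→L1 to L0
  L7←L6: walk L6 to L0
  L8←L4: walk L4→L3→L1 to L0
  L8←L5: walk L5→L2 to L0
  L9←L6: walk L6 to L0
  L9←L7: walk L7 to L0
  L0: DF=∅
  L1: DF={L6,L7,L8}
  L2: DF={L6,L8}
  L3: DF={L6,L7,L8}
  L4: DF={L7,L8}
  L5: DF={L8}
  L6: DF={L7,L9}
  L7: DF={L9}
  L8: DF=∅
  L9: DF=∅

φ for e: defs {L0,L5,L8}
  DF⁺ = {L8}

Answer: ["L8"]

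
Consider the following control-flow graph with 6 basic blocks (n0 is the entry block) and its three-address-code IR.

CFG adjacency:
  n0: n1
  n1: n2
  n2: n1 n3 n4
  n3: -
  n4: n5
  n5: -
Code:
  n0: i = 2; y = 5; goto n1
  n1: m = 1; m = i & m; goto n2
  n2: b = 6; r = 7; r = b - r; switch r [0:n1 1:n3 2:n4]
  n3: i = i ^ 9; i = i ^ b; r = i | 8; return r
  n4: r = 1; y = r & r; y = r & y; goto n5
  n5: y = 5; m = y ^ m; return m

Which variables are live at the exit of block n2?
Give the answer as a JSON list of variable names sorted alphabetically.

Answer: ["b", "i", "m"]

Working:
def/use:
  n0: {i,y} / ∅
  n1: {m} / {i}
  n2: {b,r} / ∅
  n3: {i,r} / {b,i}
  n4: {r,y} / ∅
  n5: {m,y} / {m}

Backward fixpoint:
  n0: in=∅ out={i}
  n1: in={i} out={i,m}
  n2: in={i,m} out={b,i,m}
  n3: in={b,i} out=∅
  n4: in={m} out={m}
  n5: in={m} out=∅

live-out(n2) = ["b", "i", "m"]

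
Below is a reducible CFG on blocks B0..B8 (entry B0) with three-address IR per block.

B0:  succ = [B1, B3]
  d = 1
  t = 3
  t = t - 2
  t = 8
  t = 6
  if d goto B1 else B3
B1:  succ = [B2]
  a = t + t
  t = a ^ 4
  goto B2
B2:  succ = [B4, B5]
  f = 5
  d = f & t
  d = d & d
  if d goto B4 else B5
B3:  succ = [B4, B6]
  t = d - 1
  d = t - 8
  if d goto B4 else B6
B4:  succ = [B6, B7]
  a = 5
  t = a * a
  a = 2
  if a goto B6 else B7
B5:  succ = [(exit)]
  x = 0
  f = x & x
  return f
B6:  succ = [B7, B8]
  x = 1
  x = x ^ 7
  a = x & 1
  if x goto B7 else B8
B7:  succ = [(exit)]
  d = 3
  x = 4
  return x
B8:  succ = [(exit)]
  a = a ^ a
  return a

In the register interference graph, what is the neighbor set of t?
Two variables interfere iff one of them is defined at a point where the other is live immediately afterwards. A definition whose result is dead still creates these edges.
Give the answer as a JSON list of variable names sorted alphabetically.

Answer: ["d", "f"]

Working:
def/use:
  B0: def={d,t} ue=∅
  B1: def={a,t} ue={t}
  B2: def={d,f} ue={t}
  B3: def={d,t} ue={d}
  B4: def={a,t} ue=∅
  B5: def={f,x} ue=∅
  B6: def={a,x} ue=∅
  B7: def={d,x} ue=∅
  B8: def={a} ue={a}

Liveness:
  live B0: ∅→{d,t}
  live B1: {t}→{t}
  live B2: {t}→∅
  live B3: {d}→∅
  live B4: ∅→∅
  live B5: ∅→∅
  live B6: ∅→{a}
  live B7: ∅→∅
  live B8: {a}→∅

Interference:
  a: {x}
  d: {t}
  f: {t}
  t: {d,f}
  x: {a}

N(t) = ["d", "f"]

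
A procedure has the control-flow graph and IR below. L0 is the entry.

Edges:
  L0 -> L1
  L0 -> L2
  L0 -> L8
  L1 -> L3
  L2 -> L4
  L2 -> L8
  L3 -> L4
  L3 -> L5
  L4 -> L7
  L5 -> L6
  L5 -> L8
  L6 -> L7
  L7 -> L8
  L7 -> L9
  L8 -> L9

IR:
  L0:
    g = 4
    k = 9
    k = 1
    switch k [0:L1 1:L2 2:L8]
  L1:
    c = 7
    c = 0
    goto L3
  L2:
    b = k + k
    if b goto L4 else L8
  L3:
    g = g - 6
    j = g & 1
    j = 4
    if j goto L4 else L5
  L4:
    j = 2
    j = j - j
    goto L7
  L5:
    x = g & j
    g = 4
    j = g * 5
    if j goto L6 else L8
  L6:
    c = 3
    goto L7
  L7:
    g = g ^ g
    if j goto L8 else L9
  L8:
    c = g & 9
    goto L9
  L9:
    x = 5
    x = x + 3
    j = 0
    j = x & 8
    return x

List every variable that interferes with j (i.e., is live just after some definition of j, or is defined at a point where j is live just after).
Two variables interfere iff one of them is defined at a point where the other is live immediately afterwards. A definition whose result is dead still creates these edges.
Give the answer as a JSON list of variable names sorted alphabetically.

Answer: ["c", "g", "x"]

Working:
Block summaries:
  L0: {g,k} / ∅
  L1: {c} / ∅
  L2: {b} / {k}
  L3: {g,j} / {g}
  L4: {j} / ∅
  L5: {g,j,x} / {g,j}
  L6: {c} / ∅
  L7: {g} / {g,j}
  L8: {c} / {g}
  L9: {j,x} / ∅

Live sets:
  L0: in=∅ out={g,k}
  L1: in={g} out={g}
  L2: in={g,k} out={g}
  L3: in={g} out={g,j}
  L4: in={g} out={g,j}
  L5: in={g,j} out={g,j}
  L6: in={g,j} out={g,j}
  L7: in={g,j} out={g}
  L8: in={g} out=∅
  L9: in=∅ out=∅

Conflict graph:
  b↔{g}
  c↔{g,j}
  g↔{b,c,j,k}
  j↔{c,g,x}
  k↔{g}
  x↔{j}

N(j) = ["c", "g", "x"]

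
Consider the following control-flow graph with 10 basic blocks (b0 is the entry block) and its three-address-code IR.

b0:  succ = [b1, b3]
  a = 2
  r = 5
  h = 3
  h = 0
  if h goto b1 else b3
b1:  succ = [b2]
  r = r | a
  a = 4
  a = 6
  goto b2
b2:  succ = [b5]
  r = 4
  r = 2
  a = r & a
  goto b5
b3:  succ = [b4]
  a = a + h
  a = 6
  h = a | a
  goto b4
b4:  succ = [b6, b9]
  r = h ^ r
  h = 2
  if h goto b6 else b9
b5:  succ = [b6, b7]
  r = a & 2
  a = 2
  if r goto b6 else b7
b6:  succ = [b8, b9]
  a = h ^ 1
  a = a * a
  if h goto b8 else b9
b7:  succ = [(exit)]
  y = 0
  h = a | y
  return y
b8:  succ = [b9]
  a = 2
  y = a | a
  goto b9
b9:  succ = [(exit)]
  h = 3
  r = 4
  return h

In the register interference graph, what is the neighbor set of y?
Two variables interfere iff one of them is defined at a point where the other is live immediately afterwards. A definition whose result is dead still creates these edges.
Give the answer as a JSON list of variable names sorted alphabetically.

Answer: ["a", "h"]

Analysis:
Block summaries:
  b0 def {a,h,r} use ∅
  b1 def {a,r} use {a,r}
  b2 def {a,r} use {a}
  b3 def {a,h} use {a,h}
  b4 def {h,r} use {h,r}
  b5 def {a,r} use {a}
  b6 def {a} use {h}
  b7 def {h,y} use {a}
  b8 def {a,y} use ∅
  b9 def {h,r} use ∅

Backward fixpoint:
  live b0: ∅→{a,h,r}
  live b1: {a,h,r}→{a,h}
  live b2: {a,h}→{a,h}
  live b3: {a,h,r}→{h,r}
  live b4: {h,r}→{h}
  live b5: {a,h}→{a,h}
  live b6: {h}→∅
  live b7: {a}→∅
  live b8: ∅→∅
  live b9: ∅→∅

Conflict graph:
  a: {h,r,y}
  h: {a,r,y}
  r: {a,h}
  y: {a,h}

N(y) = ["a", "h"]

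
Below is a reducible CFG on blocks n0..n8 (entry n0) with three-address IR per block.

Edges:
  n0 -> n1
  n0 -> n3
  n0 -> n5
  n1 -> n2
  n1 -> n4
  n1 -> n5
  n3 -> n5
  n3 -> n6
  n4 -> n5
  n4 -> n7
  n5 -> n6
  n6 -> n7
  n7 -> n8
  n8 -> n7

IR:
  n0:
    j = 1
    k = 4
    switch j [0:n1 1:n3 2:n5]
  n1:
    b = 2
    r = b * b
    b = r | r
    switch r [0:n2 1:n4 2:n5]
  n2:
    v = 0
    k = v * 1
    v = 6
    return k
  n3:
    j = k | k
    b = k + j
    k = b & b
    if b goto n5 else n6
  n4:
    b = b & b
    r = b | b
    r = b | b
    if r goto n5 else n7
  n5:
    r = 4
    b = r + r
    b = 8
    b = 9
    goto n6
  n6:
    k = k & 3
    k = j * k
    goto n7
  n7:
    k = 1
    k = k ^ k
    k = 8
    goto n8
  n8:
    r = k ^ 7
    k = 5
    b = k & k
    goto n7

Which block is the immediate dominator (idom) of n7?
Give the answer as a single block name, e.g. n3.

Answer: n0

Derivation:
idom tree: n1←n0 n2←n1 n3←n0 n4←n1 n5←n0 n6←n0 n7←n0 n8←n7
Dom at joins:
  n5: preds {n0,n1,n3,n4}: {n0} ∩ {n0,n1} ∩ {n0,n3} ∩ {n0,n1,n4} = {n0}; idom=n0
  n6: preds {n3,n5}: {n0,n3} ∩ {n0,n5} = {n0}; idom=n0
  n7: preds {n4,n6,n8}: {n0,n1,n4} ∩ {n0,n6} ∩ {n0,n7,n8} = {n0}; idom=n0

idom(n7) = n0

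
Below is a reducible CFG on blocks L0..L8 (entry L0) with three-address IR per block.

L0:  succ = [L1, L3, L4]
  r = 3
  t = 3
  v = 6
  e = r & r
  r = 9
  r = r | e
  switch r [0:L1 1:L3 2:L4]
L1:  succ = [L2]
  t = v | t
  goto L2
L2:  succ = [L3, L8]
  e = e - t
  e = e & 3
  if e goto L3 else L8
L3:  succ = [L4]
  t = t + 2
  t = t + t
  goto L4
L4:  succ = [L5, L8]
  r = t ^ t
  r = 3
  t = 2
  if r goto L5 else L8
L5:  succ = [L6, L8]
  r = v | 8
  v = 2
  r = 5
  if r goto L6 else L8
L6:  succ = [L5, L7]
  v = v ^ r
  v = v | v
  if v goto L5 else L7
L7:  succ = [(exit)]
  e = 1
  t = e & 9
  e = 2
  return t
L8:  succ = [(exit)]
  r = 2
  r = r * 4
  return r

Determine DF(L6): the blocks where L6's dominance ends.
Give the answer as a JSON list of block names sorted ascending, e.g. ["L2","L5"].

Answer: ["L5"]

Analysis:
idom tree: L1←L0 L2←L1 L3←L0 L4←L0 L5←L4 L6←L5 L7←L6 L8←L0
Join-block Dom:
  L3: preds {L0,L2}: {L0} ∩ {L0,L1,L2} = {L0}; idom=L0
  L4: preds {L0,L3}: {L0} ∩ {L0,L3} = {L0}; idom=L0
  L5: preds {L4,L6}: {L0,L4} ∩ {L0,L4,L5,L6} = {L0,L4}; idom=L4
  L8: preds {L2,L4,L5}: {L0,L1,L2} ∩ {L0,L4} ∩ {L0,L4,L5} = {L0}; idom=L0

DF walk-up:
  L3←L0: walk · to L0
  L3←L2: walk L2→L1 to L0
  L4←L0: walk · to L0
  L4←L3: walk L3 to L0
  L5←L4: walk · to L4
  L5←L6: walk L6→L5 to L4
  L8←L2: walk L2→L1 to L0
  L8←L4: walk L4 to L0
  L8←L5: walk L5→L4 to L0
  L0: DF=∅
  L1: DF={L3,L8}
  L2: DF={L3,L8}
  L3: DF={L4}
  L4: DF={L8}
  L5: DF={L5,L8}
  L6: DF={L5}
  L7: DF=∅
  L8: DF=∅

DF(L6) = ["L5"]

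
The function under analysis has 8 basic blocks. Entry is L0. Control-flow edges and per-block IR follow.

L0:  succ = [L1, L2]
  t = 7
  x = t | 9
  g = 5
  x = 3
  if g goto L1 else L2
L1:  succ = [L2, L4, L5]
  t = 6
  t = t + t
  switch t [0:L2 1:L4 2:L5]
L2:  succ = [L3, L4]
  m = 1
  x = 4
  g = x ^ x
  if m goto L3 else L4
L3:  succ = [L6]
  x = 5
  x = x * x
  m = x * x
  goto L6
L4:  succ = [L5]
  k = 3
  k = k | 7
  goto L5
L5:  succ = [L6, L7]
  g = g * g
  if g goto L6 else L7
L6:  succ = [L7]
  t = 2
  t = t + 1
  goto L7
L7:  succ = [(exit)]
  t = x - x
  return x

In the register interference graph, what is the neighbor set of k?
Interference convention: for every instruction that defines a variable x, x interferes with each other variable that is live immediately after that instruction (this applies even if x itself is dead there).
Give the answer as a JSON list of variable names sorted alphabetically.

def/use:
  L0 def {g,t,x} use ∅
  L1 def {t} use ∅
  L2 def {g,m,x} use ∅
  L3 def {m,x} use ∅
  L4 def {k} use ∅
  L5 def {g} use {g}
  L6 def {t} use ∅
  L7 def {t} use {x}

Liveness:
  L0: in=∅ out={g,x}
  L1: in={g,x} out={g,x}
  L2: in=∅ out={g,x}
  L3: in=∅ out={x}
  L4: in={g,x} out={g,x}
  L5: in={g,x} out={x}
  L6: in={x} out={x}
  L7: in={x} out=∅

Conflict graph:
  g↔{k,m,t,x}
  k↔{g,x}
  m↔{g,x}
  t↔{g,x}
  x↔{g,k,m,t}

N(k) = ["g", "x"]

Answer: ["g", "x"]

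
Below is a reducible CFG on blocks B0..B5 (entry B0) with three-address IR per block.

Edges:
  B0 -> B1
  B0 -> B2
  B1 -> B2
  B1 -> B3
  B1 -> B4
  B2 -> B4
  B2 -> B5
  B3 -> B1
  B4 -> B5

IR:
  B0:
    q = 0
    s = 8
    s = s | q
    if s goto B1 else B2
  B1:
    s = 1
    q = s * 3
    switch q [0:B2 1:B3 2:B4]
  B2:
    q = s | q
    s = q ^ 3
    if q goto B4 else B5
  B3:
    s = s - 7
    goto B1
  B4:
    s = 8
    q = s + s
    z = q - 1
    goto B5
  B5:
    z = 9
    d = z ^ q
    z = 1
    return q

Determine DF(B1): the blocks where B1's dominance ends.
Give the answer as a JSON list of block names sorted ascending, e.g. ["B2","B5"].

Answer: ["B1", "B2", "B4"]

Analysis:
idom tree: B1←B0 B2←B0 B3←B1 B4←B0 B5←B0
Join-block Dom:
  B1: preds {B0,B3}: {B0} ∩ {B0,B1,B3} = {B0}; idom=B0
  B2: preds {B0,B1}: {B0} ∩ {B0,B1} = {B0}; idom=B0
  B4: preds {B1,B2}: {B0,B1} ∩ {B0,B2} = {B0}; idom=B0
  B5: preds {B2,B4}: {B0,B2} ∩ {B0,B4} = {B0}; idom=B0

Frontier:
  B1←B0: walk · to B0
  B1←B3: walk B3→B1 to B0
  B2←B0: walk · to B0
  B2←B1: walk B1 to B0
  B4←B1: walk B1 to B0
  B4←B2: walk B2 to B0
  B5←B2: walk B2 to B0
  B5←B4: walk B4 to B0
  B0: DF=∅
  B1: DF={B1,B2,B4}
  B2: DF={B4,B5}
  B3: DF={B1}
  B4: DF={B5}
  B5: DF=∅

DF(B1) = ["B1", "B2", "B4"]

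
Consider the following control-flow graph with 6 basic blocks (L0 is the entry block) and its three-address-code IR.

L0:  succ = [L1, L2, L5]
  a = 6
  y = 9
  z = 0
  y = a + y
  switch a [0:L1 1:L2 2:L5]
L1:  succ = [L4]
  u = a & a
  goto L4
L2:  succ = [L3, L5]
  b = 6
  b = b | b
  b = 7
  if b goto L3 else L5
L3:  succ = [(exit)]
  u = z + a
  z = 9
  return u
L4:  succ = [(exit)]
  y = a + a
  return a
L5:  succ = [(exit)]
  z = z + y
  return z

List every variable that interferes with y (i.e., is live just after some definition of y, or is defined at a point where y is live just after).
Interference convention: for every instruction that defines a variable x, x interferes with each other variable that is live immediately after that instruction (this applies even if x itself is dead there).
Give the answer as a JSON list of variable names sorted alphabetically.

Block summaries:
  L0: def={a,y,z} ue=∅
  L1: def={u} ue={a}
  L2: def={b} ue=∅
  L3: def={u,z} ue={a,z}
  L4: def={y} ue={a}
  L5: def={z} ue={y,z}

Backward fixpoint:
  L0 li=∅ lo={a,y,z}
  L1 li={a} lo={a}
  L2 li={a,y,z} lo={a,y,z}
  L3 li={a,z} lo=∅
  L4 li={a} lo=∅
  L5 li={y,z} lo=∅

Interfere edges:
  a↔{b,u,y,z}
  b↔{a,y,z}
  u↔{a,z}
  y↔{a,b,z}
  z↔{a,b,u,y}

N(y) = ["a", "b", "z"]

Answer: ["a", "b", "z"]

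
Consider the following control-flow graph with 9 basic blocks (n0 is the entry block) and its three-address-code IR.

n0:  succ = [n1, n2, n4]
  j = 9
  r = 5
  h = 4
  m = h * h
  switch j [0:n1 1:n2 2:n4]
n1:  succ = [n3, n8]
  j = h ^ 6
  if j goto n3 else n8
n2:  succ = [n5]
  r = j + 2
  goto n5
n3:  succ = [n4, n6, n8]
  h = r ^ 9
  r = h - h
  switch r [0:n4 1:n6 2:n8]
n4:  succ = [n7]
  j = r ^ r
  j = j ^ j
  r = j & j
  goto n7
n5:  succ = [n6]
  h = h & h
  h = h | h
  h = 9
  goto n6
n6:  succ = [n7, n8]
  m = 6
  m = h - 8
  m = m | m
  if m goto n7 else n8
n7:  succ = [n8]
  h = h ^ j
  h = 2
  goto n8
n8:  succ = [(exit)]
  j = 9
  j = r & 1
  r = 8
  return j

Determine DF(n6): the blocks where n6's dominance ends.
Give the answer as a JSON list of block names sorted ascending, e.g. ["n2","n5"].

idom tree: n1←n0 n2←n0 n3←n1 n4←n0 n5←n2 n6←n0 n7←n0 n8←n0
Dom at joins:
  n4: preds {n0,n3}: {n0} ∩ {n0,n1,n3} = {n0}; idom=n0
  n6: preds {n3,n5}: {n0,n1,n3} ∩ {n0,n2,n5} = {n0}; idom=n0
  n7: preds {n4,n6}: {n0,n4} ∩ {n0,n6} = {n0}; idom=n0
  n8: preds {n1,n3,n6,n7}: {n0,n1} ∩ {n0,n1,n3} ∩ {n0,n6} ∩ {n0,n7} = {n0}; idom=n0

DF walk-up:
  join n4 pred n0: · stop@n0
  join n4 pred n3: n3→n1 stop@n0
  join n6 pred n3: n3→n1 stop@n0
  join n6 pred n5: n5→n2 stop@n0
  join n7 pred n4: n4 stop@n0
  join n7 pred n6: n6 stop@n0
  join n8 pred n1: n1 stop@n0
  join n8 pred n3: n3→n1 stop@n0
  join n8 pred n6: n6 stop@n0
  join n8 pred n7: n7 stop@n0
  DF(n0)=∅
  DF(n1)={n4,n6,n8}
  DF(n2)={n6}
  DF(n3)={n4,n6,n8}
  DF(n4)={n7}
  DF(n5)={n6}
  DF(n6)={n7,n8}
  DF(n7)={n8}
  DF(n8)=∅

DF(n6) = ["n7", "n8"]

Answer: ["n7", "n8"]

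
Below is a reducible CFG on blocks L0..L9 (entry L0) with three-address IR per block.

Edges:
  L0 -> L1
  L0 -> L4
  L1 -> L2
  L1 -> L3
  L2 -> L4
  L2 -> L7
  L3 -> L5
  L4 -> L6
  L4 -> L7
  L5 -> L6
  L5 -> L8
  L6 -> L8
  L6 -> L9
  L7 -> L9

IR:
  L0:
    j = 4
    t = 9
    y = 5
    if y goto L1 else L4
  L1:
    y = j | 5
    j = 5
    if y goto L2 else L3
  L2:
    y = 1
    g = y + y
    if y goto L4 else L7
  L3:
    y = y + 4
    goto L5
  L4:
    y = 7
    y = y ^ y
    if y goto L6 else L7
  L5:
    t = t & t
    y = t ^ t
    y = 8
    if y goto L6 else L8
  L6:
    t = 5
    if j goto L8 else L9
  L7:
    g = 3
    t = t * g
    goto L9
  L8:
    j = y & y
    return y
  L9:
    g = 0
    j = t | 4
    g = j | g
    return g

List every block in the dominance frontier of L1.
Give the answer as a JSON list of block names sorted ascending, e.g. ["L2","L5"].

idom tree: L1←L0 L2←L1 L3←L1 L4←L0 L5←L3 L6←L0 L7←L0 L8←L0 L9←L0
Join-block Dom:
  L4: preds {L0,L2}: {L0} ∩ {L0,L1,L2} = {L0}; idom=L0
  L6: preds {L4,L5}: {L0,L4} ∩ {L0,L1,L3,L5} = {L0}; idom=L0
  L7: preds {L2,L4}: {L0,L1,L2} ∩ {L0,L4} = {L0}; idom=L0
  L8: preds {L5,L6}: {L0,L1,L3,L5} ∩ {L0,L6} = {L0}; idom=L0
  L9: preds {L6,L7}: {L0,L6} ∩ {L0,L7} = {L0}; idom=L0

DF derivation:
  join L4 pred L0: · stop@L0
  join L4 pred L2: L2→L1 stop@L0
  join L6 pred L4: L4 stop@L0
  join L6 pred L5: L5→L3→L1 stop@L0
  join L7 pred L2: L2→L1 stop@L0
  join L7 pred L4: L4 stop@L0
  join L8 pred L5: L5→L3→L1 stop@L0
  join L8 pred L6: L6 stop@L0
  join L9 pred L6: L6 stop@L0
  join L9 pred L7: L7 stop@L0
  L0: DF=∅
  L1: DF={L4,L6,L7,L8}
  L2: DF={L4,L7}
  L3: DF={L6,L8}
  L4: DF={L6,L7}
  L5: DF={L6,L8}
  L6: DF={L8,L9}
  L7: DF={L9}
  L8: DF=∅
  L9: DF=∅

DF(L1) = ["L4", "L6", "L7", "L8"]

Answer: ["L4", "L6", "L7", "L8"]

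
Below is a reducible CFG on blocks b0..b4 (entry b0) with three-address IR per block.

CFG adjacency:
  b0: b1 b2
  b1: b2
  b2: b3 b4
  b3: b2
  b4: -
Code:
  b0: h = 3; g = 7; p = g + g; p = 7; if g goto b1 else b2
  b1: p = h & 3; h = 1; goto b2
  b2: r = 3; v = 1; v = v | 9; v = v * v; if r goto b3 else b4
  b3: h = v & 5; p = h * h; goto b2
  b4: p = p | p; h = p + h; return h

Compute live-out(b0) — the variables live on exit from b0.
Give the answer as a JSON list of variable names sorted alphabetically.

def/use:
  b0 def {g,h,p} use ∅
  b1 def {h,p} use {h}
  b2 def {r,v} use ∅
  b3 def {h,p} use {v}
  b4 def {h,p} use {h,p}

Liveness:
  b0 li=∅ lo={h,p}
  b1 li={h} lo={h,p}
  b2 li={h,p} lo={h,p,v}
  b3 li={v} lo={h,p}
  b4 li={h,p} lo=∅

live-out(b0) = ["h", "p"]

Answer: ["h", "p"]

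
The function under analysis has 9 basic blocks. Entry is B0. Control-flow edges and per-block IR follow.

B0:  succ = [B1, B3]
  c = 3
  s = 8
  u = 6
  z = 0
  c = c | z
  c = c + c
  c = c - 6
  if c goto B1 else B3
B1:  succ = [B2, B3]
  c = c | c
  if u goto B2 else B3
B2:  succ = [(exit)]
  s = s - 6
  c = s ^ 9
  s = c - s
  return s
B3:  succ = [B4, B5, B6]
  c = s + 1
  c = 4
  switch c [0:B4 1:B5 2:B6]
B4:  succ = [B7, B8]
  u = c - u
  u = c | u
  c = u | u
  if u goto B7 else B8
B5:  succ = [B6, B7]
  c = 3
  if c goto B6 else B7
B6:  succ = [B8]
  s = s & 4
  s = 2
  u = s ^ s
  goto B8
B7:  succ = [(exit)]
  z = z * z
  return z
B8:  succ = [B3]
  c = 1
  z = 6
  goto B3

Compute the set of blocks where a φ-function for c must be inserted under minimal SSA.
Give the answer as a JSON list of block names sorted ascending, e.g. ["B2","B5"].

Answer: ["B3", "B6", "B7", "B8"]

Working:
idom tree: B1←B0 B2←B1 B3←B0 B4←B3 B5←B3 B6←B3 B7←B3 B8←B3
Join-block Dom:
  B3: preds {B0,B1,B8}: {B0} ∩ {B0,B1} ∩ {B0,B3,B8} = {B0}; idom=B0
  B6: preds {B3,B5}: {B0,B3} ∩ {B0,B3,B5} = {B0,B3}; idom=B3
  B7: preds {B4,B5}: {B0,B3,B4} ∩ {B0,B3,B5} = {B0,B3}; idom=B3
  B8: preds {B4,B6}: {B0,B3,B4} ∩ {B0,B3,B6} = {B0,B3}; idom=B3

Frontier:
  join B3 pred B0: · stop@B0
  join B3 pred B1: B1 stop@B0
  join B3 pred B8: B8→B3 stop@B0
  join B6 pred B3: · stop@B3
  join B6 pred B5: B5 stop@B3
  join B7 pred B4: B4 stop@B3
  join B7 pred B5: B5 stop@B3
  join B8 pred B4: B4 stop@B3
  join B8 pred B6: B6 stop@B3
  B0 → ∅
  B1 → {B3}
  B2 → ∅
  B3 → {B3}
  B4 → {B7,B8}
  B5 → {B6,B7}
  B6 → {B8}
  B7 → ∅
  B8 → {B3}

φ for c: defs {B0,B1,B2,B3,B4,B5,B8}
  DF⁺ = {B3,B6,B7,B8}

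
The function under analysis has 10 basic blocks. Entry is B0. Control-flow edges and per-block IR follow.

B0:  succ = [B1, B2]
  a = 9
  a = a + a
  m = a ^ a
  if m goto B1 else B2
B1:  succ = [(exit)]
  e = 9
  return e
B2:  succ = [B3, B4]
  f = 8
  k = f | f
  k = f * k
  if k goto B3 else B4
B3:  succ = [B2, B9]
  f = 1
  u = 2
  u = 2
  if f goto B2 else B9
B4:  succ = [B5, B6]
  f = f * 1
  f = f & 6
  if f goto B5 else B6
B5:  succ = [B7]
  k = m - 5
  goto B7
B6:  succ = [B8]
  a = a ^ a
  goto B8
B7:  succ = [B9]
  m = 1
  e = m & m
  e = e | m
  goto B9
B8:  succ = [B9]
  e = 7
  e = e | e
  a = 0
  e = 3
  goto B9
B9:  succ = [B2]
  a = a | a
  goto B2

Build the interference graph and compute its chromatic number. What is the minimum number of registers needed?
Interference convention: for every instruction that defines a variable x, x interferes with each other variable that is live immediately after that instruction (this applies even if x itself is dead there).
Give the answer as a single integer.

Per-block:
  B0 def {a,m} use ∅
  B1 def {e} use ∅
  B2 def {f,k} use ∅
  B3 def {f,u} use ∅
  B4 def {f} use {f}
  B5 def {k} use {m}
  B6 def {a} use {a}
  B7 def {e,m} use ∅
  B8 def {a,e} use ∅
  B9 def {a} use {a}

Backward fixpoint:
  live B0: ∅→{a,m}
  live B1: ∅→∅
  live B2: {a,m}→{a,f,m}
  live B3: {a,m}→{a,m}
  live B4: {a,f,m}→{a,m}
  live B5: {a,m}→{a}
  live B6: {a,m}→{m}
  live B7: {a}→{a,m}
  live B8: {m}→{a,m}
  live B9: {a,m}→{a,m}

Interference:
  a — {e,f,k,m,u}
  e — {a,m}
  f — {a,k,m,u}
  k — {a,f,m}
  m — {a,e,f,k,u}
  u — {a,f,m}

Registers:
  {a,f,k,m} pairwise interfere (4-clique) ⇒ χ ≥ 4
  assign a→c0 e→c2 f→c2 k→c3 m→c1 u→c3 — no edge inside a register ⇒ χ ≤ 4
  χ = 4

Answer: 4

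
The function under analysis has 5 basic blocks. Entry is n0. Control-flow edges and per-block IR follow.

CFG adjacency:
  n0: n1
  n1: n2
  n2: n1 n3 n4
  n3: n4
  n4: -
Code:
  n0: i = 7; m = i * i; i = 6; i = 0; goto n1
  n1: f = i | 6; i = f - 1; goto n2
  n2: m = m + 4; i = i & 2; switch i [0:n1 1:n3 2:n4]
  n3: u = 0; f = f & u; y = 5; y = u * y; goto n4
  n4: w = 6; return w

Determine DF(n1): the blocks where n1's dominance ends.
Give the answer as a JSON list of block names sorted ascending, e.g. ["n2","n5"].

Answer: ["n1"]

Working:
idom tree: n1←n0 n2←n1 n3←n2 n4←n2
Dom at joins:
  n1: preds {n0,n2}: {n0} ∩ {n0,n1,n2} = {n0}; idom=n0
  n4: preds {n2,n3}: {n0,n1,n2} ∩ {n0,n1,n2,n3} = {n0,n1,n2}; idom=n2

DF walk-up:
  n1←n0: walk · to n0
  n1←n2: walk n2→n1 to n0
  n4←n2: walk · to n2
  n4←n3: walk n3 to n2
  n0: DF=∅
  n1: DF={n1}
  n2: DF={n1}
  n3: DF={n4}
  n4: DF=∅

DF(n1) = ["n1"]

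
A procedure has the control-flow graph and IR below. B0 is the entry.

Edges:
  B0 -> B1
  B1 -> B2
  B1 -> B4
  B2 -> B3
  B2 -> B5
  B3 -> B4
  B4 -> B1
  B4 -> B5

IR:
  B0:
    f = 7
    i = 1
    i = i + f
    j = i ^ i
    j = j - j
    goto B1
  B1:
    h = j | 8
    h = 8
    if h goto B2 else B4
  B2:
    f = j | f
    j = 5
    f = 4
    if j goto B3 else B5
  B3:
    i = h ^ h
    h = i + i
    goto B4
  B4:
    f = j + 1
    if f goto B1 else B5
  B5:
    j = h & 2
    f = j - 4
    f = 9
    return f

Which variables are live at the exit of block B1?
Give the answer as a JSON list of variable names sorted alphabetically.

Answer: ["f", "h", "j"]

Analysis:
Per-block:
  B0: {f,i,j} / ∅
  B1: {h} / {j}
  B2: {f,j} / {f,j}
  B3: {h,i} / {h}
  B4: {f} / {j}
  B5: {f,j} / {h}

Live sets:
  B0 li=∅ lo={f,j}
  B1 li={f,j} lo={f,h,j}
  B2 li={f,h,j} lo={h,j}
  B3 li={h,j} lo={h,j}
  B4 li={h,j} lo={f,h,j}
  B5 li={h} lo=∅

live-out(B1) = ["f", "h", "j"]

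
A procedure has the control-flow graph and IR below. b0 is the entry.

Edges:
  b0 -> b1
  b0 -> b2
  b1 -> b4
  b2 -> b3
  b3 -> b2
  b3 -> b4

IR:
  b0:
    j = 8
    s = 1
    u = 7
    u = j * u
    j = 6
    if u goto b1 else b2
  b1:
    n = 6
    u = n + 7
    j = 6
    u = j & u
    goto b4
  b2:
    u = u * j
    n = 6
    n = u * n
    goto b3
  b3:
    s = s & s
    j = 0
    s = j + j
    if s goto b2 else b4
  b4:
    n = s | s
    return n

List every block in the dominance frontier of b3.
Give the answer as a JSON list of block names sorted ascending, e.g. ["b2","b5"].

Answer: ["b2", "b4"]

Analysis:
idom tree: b1←b0 b2←b0 b3←b2 b4←b0
Dom∩ at merges:
  b2: preds {b0,b3}: {b0} ∩ {b0,b2,b3} = {b0}; idom=b0
  b4: preds {b1,b3}: {b0,b1} ∩ {b0,b2,b3} = {b0}; idom=b0

DF walk-up:
  b2←b0: walk · to b0
  b2←b3: walk b3→b2 to b0
  b4←b1: walk b1 to b0
  b4←b3: walk b3→b2 to b0
  DF(b0)=∅
  DF(b1)={b4}
  DF(b2)={b2,b4}
  DF(b3)={b2,b4}
  DF(b4)=∅

DF(b3) = ["b2", "b4"]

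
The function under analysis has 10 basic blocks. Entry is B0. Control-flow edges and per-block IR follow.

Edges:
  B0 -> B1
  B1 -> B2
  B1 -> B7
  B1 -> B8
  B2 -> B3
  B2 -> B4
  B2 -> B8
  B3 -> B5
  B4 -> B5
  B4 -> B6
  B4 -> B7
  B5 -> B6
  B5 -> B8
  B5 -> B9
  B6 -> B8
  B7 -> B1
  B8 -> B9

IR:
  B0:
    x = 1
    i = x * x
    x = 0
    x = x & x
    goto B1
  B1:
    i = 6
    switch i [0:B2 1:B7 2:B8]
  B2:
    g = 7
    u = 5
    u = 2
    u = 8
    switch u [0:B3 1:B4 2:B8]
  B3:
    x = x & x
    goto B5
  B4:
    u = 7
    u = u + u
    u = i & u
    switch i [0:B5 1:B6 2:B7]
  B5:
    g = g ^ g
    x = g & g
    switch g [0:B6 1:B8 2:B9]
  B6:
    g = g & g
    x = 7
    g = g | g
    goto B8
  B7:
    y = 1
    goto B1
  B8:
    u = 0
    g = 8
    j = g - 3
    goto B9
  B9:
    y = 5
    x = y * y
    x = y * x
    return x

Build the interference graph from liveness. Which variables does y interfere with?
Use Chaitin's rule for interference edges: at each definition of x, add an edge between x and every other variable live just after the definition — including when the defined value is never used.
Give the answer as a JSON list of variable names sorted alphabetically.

Per-block:
  B0 def {i,x} use ∅
  B1 def {i} use ∅
  B2 def {g,u} use ∅
  B3 def {x} use {x}
  B4 def {u} use {i}
  B5 def {g,x} use {g}
  B6 def {g,x} use {g}
  B7 def {y} use ∅
  B8 def {g,j,u} use ∅
  B9 def {x,y} use ∅

Liveness:
  B0 li=∅ lo={x}
  B1 li={x} lo={i,x}
  B2 li={i,x} lo={g,i,x}
  B3 li={g,x} lo={g}
  B4 li={g,i,x} lo={g,x}
  B5 li={g} lo={g}
  B6 li={g} lo=∅
  B7 li={x} lo={x}
  B8 li=∅ lo=∅
  B9 li=∅ lo=∅

Conflict graph:
  g — {i,u,x}
  i — {g,u,x}
  j — ∅
  u — {g,i,x}
  x — {g,i,u,y}
  y — {x}

N(y) = ["x"]

Answer: ["x"]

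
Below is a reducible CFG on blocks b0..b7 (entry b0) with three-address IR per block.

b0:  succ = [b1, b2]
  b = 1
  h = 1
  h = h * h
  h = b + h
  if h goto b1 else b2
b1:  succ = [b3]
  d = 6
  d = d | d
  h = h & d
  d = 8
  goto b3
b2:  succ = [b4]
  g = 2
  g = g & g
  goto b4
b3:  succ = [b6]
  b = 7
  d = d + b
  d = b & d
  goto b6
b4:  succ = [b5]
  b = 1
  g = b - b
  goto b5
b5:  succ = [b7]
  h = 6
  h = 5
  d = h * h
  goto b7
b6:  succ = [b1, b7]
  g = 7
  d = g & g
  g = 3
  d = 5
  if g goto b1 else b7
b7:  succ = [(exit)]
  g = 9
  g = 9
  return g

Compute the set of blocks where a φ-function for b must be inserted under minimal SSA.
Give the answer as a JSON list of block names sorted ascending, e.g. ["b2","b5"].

Answer: ["b1", "b7"]

Working:
idom tree: b1←b0 b2←b0 b3←b1 b4←b2 b5←b4 b6←b3 b7←b0
Dom∩ at merges:
  b1: preds {b0,b6}: {b0} ∩ {b0,b1,b3,b6} = {b0}; idom=b0
  b7: preds {b5,b6}: {b0,b2,b4,b5} ∩ {b0,b1,b3,b6} = {b0}; idom=b0

DF walk-up:
  join b1 pred b0: · stop@b0
  join b1 pred b6: b6→b3→b1 stop@b0
  join b7 pred b5: b5→b4→b2 stop@b0
  join b7 pred b6: b6→b3→b1 stop@b0
  DF(b0)=∅
  DF(b1)={b1,b7}
  DF(b2)={b7}
  DF(b3)={b1,b7}
  DF(b4)={b7}
  DF(b5)={b7}
  DF(b6)={b1,b7}
  DF(b7)=∅

φ for b: defs {b0,b3,b4}
  DF⁺ = {b1,b7}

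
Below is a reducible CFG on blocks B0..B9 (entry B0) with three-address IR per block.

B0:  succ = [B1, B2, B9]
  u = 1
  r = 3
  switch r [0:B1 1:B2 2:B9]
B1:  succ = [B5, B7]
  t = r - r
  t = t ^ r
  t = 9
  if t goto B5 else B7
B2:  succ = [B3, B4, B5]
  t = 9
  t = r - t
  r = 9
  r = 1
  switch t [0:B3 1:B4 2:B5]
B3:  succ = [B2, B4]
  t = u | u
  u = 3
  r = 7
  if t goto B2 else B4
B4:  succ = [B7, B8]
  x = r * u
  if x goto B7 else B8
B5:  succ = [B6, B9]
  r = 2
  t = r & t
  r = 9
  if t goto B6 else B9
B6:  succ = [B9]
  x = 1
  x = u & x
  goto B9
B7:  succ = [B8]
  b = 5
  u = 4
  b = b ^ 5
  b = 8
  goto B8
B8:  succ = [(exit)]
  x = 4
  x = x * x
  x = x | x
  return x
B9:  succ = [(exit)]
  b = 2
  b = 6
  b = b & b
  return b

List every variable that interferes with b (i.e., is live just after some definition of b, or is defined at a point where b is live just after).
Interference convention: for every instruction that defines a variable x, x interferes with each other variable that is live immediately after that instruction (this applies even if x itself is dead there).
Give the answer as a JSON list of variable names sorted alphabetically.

Block summaries:
  B0: def={r,u} ue=∅
  B1: def={t} ue={r}
  B2: def={r,t} ue={r}
  B3: def={r,t,u} ue={u}
  B4: def={x} ue={r,u}
  B5: def={r,t} ue={t}
  B6: def={x} ue={u}
  B7: def={b,u} ue=∅
  B8: def={x} ue=∅
  B9: def={b} ue=∅

Liveness:
  live B0: ∅→{r,u}
  live B1: {r,u}→{t,u}
  live B2: {r,u}→{r,t,u}
  live B3: {u}→{r,u}
  live B4: {r,u}→∅
  live B5: {t,u}→{u}
  live B6: {u}→∅
  live B7: ∅→∅
  live B8: ∅→∅
  live B9: ∅→∅

Interference:
  b — {u}
  r — {t,u}
  t — {r,u}
  u — {b,r,t,x}
  x — {u}

N(b) = ["u"]

Answer: ["u"]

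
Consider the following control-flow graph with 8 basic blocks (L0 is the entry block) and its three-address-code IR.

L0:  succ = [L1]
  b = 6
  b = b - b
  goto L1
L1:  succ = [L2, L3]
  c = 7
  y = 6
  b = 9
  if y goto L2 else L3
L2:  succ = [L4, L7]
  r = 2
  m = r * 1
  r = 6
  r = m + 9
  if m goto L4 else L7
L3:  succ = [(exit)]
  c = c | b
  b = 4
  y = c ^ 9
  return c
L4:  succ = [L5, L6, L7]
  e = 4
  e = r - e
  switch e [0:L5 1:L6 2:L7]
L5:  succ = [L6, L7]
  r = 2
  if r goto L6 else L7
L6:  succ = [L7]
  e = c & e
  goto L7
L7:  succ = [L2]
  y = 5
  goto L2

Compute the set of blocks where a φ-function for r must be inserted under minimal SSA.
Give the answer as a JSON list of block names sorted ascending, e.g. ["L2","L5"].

idom tree: L1←L0 L2←L1 L3←L1 L4←L2 L5←L4 L6←L4 L7←L2
Dom∩ at merges:
  L2: preds {L1,L7}: {L0,L1} ∩ {L0,L1,L2,L7} = {L0,L1}; idom=L1
  L6: preds {L4,L5}: {L0,L1,L2,L4} ∩ {L0,L1,L2,L4,L5} = {L0,L1,L2,L4}; idom=L4
  L7: preds {L2,L4,L5,L6}: {L0,L1,L2} ∩ {L0,L1,L2,L4} ∩ {L0,L1,L2,L4,L5} ∩ {L0,L1,L2,L4,L6} = {L0,L1,L2}; idom=L2

DF derivation:
  L2←L1: walk · to L1
  L2←L7: walk L7→L2 to L1
  L6←L4: walk · to L4
  L6←L5: walk L5 to L4
  L7←L2: walk · to L2
  L7←L4: walk L4 to L2
  L7←L5: walk L5→L4 to L2
  L7←L6: walk L6→L4 to L2
  DF(L0)=∅
  DF(L1)=∅
  DF(L2)={L2}
  DF(L3)=∅
  DF(L4)={L7}
  DF(L5)={L6,L7}
  DF(L6)={L7}
  DF(L7)={L2}

φ for r: defs {L2,L5}
  DF⁺ = {L2,L6,L7}

Answer: ["L2", "L6", "L7"]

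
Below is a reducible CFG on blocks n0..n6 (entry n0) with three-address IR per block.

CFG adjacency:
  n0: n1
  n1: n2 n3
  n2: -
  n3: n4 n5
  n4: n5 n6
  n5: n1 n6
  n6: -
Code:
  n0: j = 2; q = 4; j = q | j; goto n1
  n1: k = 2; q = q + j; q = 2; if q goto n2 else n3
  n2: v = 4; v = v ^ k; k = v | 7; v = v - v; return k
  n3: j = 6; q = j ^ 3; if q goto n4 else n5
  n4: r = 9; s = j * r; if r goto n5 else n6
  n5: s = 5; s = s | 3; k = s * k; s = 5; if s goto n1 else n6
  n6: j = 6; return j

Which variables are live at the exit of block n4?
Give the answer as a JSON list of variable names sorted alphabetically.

Answer: ["j", "k", "q"]

Working:
Per-block:
  n0: def={j,q} ue=∅
  n1: def={k,q} ue={j,q}
  n2: def={k,v} ue={k}
  n3: def={j,q} ue=∅
  n4: def={r,s} ue={j}
  n5: def={k,s} ue={k}
  n6: def={j} ue=∅

Live sets:
  live n0: ∅→{j,q}
  live n1: {j,q}→{k}
  live n2: {k}→∅
  live n3: {k}→{j,k,q}
  live n4: {j,k,q}→{j,k,q}
  live n5: {j,k,q}→{j,q}
  live n6: ∅→∅

live-out(n4) = ["j", "k", "q"]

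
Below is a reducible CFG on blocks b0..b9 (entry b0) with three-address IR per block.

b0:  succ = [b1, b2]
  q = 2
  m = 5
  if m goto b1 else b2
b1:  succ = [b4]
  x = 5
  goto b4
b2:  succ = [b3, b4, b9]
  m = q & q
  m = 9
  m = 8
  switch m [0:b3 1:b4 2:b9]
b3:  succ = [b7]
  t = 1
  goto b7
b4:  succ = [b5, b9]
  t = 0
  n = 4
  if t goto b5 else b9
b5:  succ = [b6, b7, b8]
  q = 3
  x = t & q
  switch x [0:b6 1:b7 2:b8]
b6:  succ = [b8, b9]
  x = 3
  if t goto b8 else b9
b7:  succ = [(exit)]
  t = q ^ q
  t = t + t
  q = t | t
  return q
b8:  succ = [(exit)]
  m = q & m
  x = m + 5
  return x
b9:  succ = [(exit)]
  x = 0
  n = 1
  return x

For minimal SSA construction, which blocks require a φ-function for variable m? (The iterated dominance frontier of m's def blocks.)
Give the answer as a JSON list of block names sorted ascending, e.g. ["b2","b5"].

Answer: ["b4", "b7", "b9"]

Working:
idom tree: b1←b0 b2←b0 b3←b2 b4←b0 b5←b4 b6←b5 b7←b0 b8←b5 b9←b0
Dom∩ at merges:
  b4: preds {b1,b2}: {b0,b1} ∩ {b0,b2} = {b0}; idom=b0
  b7: preds {b3,b5}: {b0,b2,b3} ∩ {b0,b4,b5} = {b0}; idom=b0
  b8: preds {b5,b6}: {b0,b4,b5} ∩ {b0,b4,b5,b6} = {b0,b4,b5}; idom=b5
  b9: preds {b2,b4,b6}: {b0,b2} ∩ {b0,b4} ∩ {b0,b4,b5,b6} = {b0}; idom=b0

Frontier:
  b4←b1: walk b1 to b0
  b4←b2: walk b2 to b0
  b7←b3: walk b3→b2 to b0
  b7←b5: walk b5→b4 to b0
  b8←b5: walk · to b5
  b8←b6: walk b6 to b5
  b9←b2: walk b2 to b0
  b9←b4: walk b4 to b0
  b9←b6: walk b6→b5→b4 to b0
  b0: DF=∅
  b1: DF={b4}
  b2: DF={b4,b7,b9}
  b3: DF={b7}
  b4: DF={b7,b9}
  b5: DF={b7,b9}
  b6: DF={b8,b9}
  b7: DF=∅
  b8: DF=∅
  b9: DF=∅

φ for m: defs {b0,b2,b8}
  DF⁺ = {b4,b7,b9}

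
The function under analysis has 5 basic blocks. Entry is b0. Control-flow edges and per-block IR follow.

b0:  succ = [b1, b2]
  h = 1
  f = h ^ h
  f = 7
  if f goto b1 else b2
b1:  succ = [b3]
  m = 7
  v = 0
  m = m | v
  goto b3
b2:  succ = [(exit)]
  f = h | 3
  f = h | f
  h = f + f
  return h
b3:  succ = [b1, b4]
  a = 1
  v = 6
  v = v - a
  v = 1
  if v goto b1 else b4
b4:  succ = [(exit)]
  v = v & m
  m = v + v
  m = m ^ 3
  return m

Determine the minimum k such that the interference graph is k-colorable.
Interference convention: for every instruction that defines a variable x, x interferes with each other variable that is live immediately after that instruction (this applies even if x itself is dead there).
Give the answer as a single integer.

Answer: 3

Analysis:
Block summaries:
  b0 def {f,h} use ∅
  b1 def {m,v} use ∅
  b2 def {f,h} use {h}
  b3 def {a,v} use ∅
  b4 def {m,v} use {m,v}

Live sets:
  b0: in=∅ out={h}
  b1: in=∅ out={m}
  b2: in={h} out=∅
  b3: in={m} out={m,v}
  b4: in={m,v} out=∅

Interference:
  a↔{m,v}
  f↔{h}
  h↔{f}
  m↔{a,v}
  v↔{a,m}

Chromatic number:
  clique {a,m,v} ⇒ need ≥ 3
  3-colouring: r0={a,f}  r1={h,m}  r2={v}
  χ = 3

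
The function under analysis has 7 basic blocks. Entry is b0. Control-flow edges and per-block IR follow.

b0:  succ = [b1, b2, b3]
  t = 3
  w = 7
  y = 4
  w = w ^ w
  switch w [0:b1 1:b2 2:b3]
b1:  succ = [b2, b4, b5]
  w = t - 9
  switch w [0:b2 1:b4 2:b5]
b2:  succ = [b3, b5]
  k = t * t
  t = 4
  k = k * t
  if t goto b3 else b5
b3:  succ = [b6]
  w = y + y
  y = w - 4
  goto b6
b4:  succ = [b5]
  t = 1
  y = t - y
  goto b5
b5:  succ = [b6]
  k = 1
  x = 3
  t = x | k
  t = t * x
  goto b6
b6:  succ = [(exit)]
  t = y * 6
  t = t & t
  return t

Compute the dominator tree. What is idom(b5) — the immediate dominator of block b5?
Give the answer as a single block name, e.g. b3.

idom tree: b1←b0 b2←b0 b3←b0 b4←b1 b5←b0 b6←b0
Join-block Dom:
  b2: preds {b0,b1}: {b0} ∩ {b0,b1} = {b0}; idom=b0
  b3: preds {b0,b2}: {b0} ∩ {b0,b2} = {b0}; idom=b0
  b5: preds {b1,b2,b4}: {b0,b1} ∩ {b0,b2} ∩ {b0,b1,b4} = {b0}; idom=b0
  b6: preds {b3,b5}: {b0,b3} ∩ {b0,b5} = {b0}; idom=b0

idom(b5) = b0

Answer: b0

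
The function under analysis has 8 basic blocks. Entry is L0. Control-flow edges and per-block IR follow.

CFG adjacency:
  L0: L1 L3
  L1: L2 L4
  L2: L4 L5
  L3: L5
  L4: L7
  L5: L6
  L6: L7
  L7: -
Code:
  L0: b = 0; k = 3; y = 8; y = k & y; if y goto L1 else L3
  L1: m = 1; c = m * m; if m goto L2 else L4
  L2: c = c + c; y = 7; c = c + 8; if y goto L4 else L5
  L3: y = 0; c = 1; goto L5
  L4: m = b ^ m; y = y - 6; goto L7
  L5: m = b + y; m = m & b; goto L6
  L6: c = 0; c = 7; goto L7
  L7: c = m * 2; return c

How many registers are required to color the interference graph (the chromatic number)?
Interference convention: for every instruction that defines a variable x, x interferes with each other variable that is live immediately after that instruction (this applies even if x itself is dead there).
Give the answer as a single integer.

Answer: 4

Working:
def/use:
  L0: {b,k,y} / ∅
  L1: {c,m} / ∅
  L2: {c,y} / {c}
  L3: {c,y} / ∅
  L4: {m,y} / {b,m,y}
  L5: {m} / {b,y}
  L6: {c} / ∅
  L7: {c} / {m}

Backward fixpoint:
  live L0: ∅→{b,y}
  live L1: {b,y}→{b,c,m,y}
  live L2: {b,c,m}→{b,m,y}
  live L3: {b}→{b,y}
  live L4: {b,m,y}→{m}
  live L5: {b,y}→{m}
  live L6: {m}→{m}
  live L7: {m}→∅

Conflict graph:
  b: {c,k,m,y}
  c: {b,m,y}
  k: {b,y}
  m: {b,c,y}
  y: {b,c,k,m}

Colouring:
  lower bound: {b,c,m,y} mutually conflict ⇒ χ ≥ 4
  assign b→R0 c→R2 k→R2 m→R3 y→R1 — no edge inside a register ⇒ χ ≤ 4
  χ = 4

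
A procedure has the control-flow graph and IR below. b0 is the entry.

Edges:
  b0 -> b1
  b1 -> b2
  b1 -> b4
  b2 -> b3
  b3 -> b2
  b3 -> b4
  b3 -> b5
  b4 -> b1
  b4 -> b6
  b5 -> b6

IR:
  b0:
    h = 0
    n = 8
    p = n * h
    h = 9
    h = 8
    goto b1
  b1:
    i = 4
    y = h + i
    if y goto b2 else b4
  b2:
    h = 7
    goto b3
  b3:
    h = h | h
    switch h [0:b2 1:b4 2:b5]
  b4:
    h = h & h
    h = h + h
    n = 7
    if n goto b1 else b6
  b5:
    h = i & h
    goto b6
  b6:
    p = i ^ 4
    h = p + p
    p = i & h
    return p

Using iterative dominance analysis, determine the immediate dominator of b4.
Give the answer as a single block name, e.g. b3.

idom tree: b1←b0 b2←b1 b3←b2 b4←b1 b5←b3 b6←b1
Join-block Dom:
  b1: preds {b0,b4}: {b0} ∩ {b0,b1,b4} = {b0}; idom=b0
  b2: preds {b1,b3}: {b0,b1} ∩ {b0,b1,b2,b3} = {b0,b1}; idom=b1
  b4: preds {b1,b3}: {b0,b1} ∩ {b0,b1,b2,b3} = {b0,b1}; idom=b1
  b6: preds {b4,b5}: {b0,b1,b4} ∩ {b0,b1,b2,b3,b5} = {b0,b1}; idom=b1

idom(b4) = b1

Answer: b1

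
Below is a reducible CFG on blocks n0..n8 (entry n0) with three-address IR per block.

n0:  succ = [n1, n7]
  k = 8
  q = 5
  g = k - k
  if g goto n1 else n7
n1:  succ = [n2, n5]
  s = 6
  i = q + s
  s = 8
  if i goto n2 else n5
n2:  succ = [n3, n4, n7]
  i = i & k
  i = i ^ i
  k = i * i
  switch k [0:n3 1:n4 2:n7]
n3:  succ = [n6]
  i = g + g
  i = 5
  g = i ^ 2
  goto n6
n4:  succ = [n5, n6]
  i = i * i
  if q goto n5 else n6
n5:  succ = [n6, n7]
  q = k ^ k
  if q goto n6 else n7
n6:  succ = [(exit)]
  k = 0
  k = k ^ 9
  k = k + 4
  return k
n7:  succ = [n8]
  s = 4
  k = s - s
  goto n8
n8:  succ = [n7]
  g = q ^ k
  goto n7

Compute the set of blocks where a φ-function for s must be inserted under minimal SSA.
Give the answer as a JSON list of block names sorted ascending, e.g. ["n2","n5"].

Answer: ["n7"]

Analysis:
idom tree: n1←n0 n2←n1 n3←n2 n4←n2 n5←n1 n6←n1 n7←n0 n8←n7
Dom at joins:
  n5: preds {n1,n4}: {n0,n1} ∩ {n0,n1,n2,n4} = {n0,n1}; idom=n1
  n6: preds {n3,n4,n5}: {n0,n1,n2,n3} ∩ {n0,n1,n2,n4} ∩ {n0,n1,n5} = {n0,n1}; idom=n1
  n7: preds {n0,n2,n5,n8}: {n0} ∩ {n0,n1,n2} ∩ {n0,n1,n5} ∩ {n0,n7,n8} = {n0}; idom=n0

DF walk-up:
  join n5 pred n1: · stop@n1
  join n5 pred n4: n4→n2 stop@n1
  join n6 pred n3: n3→n2 stop@n1
  join n6 pred n4: n4→n2 stop@n1
  join n6 pred n5: n5 stop@n1
  join n7 pred n0: · stop@n0
  join n7 pred n2: n2→n1 stop@n0
  join n7 pred n5: n5→n1 stop@n0
  join n7 pred n8: n8→n7 stop@n0
  n0 → ∅
  n1 → {n7}
  n2 → {n5,n6,n7}
  n3 → {n6}
  n4 → {n5,n6}
  n5 → {n6,n7}
  n6 → ∅
  n7 → {n7}
  n8 → {n7}

φ for s: defs {n1,n7}
  DF⁺ = {n7}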